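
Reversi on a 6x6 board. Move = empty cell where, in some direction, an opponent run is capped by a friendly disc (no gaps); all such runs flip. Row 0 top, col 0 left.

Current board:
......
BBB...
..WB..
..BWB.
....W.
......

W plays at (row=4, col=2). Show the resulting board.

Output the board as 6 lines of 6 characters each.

Place W at (4,2); scan 8 dirs for brackets.
Dir NW: first cell '.' (not opp) -> no flip
Dir N: opp run (3,2) capped by W -> flip
Dir NE: first cell 'W' (not opp) -> no flip
Dir W: first cell '.' (not opp) -> no flip
Dir E: first cell '.' (not opp) -> no flip
Dir SW: first cell '.' (not opp) -> no flip
Dir S: first cell '.' (not opp) -> no flip
Dir SE: first cell '.' (not opp) -> no flip
All flips: (3,2)

Answer: ......
BBB...
..WB..
..WWB.
..W.W.
......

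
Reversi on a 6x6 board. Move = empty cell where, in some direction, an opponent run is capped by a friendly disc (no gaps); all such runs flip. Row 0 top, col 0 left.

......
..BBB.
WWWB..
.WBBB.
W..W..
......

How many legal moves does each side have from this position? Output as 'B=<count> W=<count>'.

-- B to move --
(1,0): flips 1 -> legal
(1,1): flips 1 -> legal
(3,0): flips 2 -> legal
(4,1): no bracket -> illegal
(4,2): no bracket -> illegal
(4,4): no bracket -> illegal
(5,0): no bracket -> illegal
(5,1): no bracket -> illegal
(5,2): flips 1 -> legal
(5,3): flips 1 -> legal
(5,4): flips 1 -> legal
B mobility = 6
-- W to move --
(0,1): no bracket -> illegal
(0,2): flips 1 -> legal
(0,3): flips 4 -> legal
(0,4): flips 1 -> legal
(0,5): no bracket -> illegal
(1,1): no bracket -> illegal
(1,5): no bracket -> illegal
(2,4): flips 1 -> legal
(2,5): flips 1 -> legal
(3,5): flips 3 -> legal
(4,1): no bracket -> illegal
(4,2): flips 1 -> legal
(4,4): flips 1 -> legal
(4,5): no bracket -> illegal
W mobility = 8

Answer: B=6 W=8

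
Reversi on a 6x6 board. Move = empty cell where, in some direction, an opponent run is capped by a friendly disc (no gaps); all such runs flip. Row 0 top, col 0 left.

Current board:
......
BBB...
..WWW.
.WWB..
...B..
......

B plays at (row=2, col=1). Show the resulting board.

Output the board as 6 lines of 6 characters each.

Answer: ......
BBB...
.BWWW.
.WBB..
...B..
......

Derivation:
Place B at (2,1); scan 8 dirs for brackets.
Dir NW: first cell 'B' (not opp) -> no flip
Dir N: first cell 'B' (not opp) -> no flip
Dir NE: first cell 'B' (not opp) -> no flip
Dir W: first cell '.' (not opp) -> no flip
Dir E: opp run (2,2) (2,3) (2,4), next='.' -> no flip
Dir SW: first cell '.' (not opp) -> no flip
Dir S: opp run (3,1), next='.' -> no flip
Dir SE: opp run (3,2) capped by B -> flip
All flips: (3,2)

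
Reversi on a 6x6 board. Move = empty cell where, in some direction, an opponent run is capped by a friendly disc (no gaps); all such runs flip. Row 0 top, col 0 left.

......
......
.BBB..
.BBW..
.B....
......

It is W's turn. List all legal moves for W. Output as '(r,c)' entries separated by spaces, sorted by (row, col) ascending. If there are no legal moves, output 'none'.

(1,0): no bracket -> illegal
(1,1): flips 1 -> legal
(1,2): no bracket -> illegal
(1,3): flips 1 -> legal
(1,4): no bracket -> illegal
(2,0): no bracket -> illegal
(2,4): no bracket -> illegal
(3,0): flips 2 -> legal
(3,4): no bracket -> illegal
(4,0): no bracket -> illegal
(4,2): no bracket -> illegal
(4,3): no bracket -> illegal
(5,0): no bracket -> illegal
(5,1): no bracket -> illegal
(5,2): no bracket -> illegal

Answer: (1,1) (1,3) (3,0)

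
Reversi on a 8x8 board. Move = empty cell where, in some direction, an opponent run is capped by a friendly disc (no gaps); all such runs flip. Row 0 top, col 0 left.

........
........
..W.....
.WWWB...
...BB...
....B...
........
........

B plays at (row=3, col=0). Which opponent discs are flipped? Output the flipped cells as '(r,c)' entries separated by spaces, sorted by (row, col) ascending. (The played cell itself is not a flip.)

Answer: (3,1) (3,2) (3,3)

Derivation:
Dir NW: edge -> no flip
Dir N: first cell '.' (not opp) -> no flip
Dir NE: first cell '.' (not opp) -> no flip
Dir W: edge -> no flip
Dir E: opp run (3,1) (3,2) (3,3) capped by B -> flip
Dir SW: edge -> no flip
Dir S: first cell '.' (not opp) -> no flip
Dir SE: first cell '.' (not opp) -> no flip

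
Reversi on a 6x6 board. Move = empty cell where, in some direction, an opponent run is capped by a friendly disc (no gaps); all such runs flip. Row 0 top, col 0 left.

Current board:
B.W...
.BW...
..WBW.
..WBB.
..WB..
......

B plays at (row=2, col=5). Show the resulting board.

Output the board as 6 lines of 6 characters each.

Answer: B.W...
.BW...
..WBBB
..WBB.
..WB..
......

Derivation:
Place B at (2,5); scan 8 dirs for brackets.
Dir NW: first cell '.' (not opp) -> no flip
Dir N: first cell '.' (not opp) -> no flip
Dir NE: edge -> no flip
Dir W: opp run (2,4) capped by B -> flip
Dir E: edge -> no flip
Dir SW: first cell 'B' (not opp) -> no flip
Dir S: first cell '.' (not opp) -> no flip
Dir SE: edge -> no flip
All flips: (2,4)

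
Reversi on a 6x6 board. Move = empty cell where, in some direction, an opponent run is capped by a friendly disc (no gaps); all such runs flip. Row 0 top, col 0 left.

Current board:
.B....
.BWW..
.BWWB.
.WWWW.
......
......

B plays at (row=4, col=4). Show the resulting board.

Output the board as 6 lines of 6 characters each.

Place B at (4,4); scan 8 dirs for brackets.
Dir NW: opp run (3,3) (2,2) capped by B -> flip
Dir N: opp run (3,4) capped by B -> flip
Dir NE: first cell '.' (not opp) -> no flip
Dir W: first cell '.' (not opp) -> no flip
Dir E: first cell '.' (not opp) -> no flip
Dir SW: first cell '.' (not opp) -> no flip
Dir S: first cell '.' (not opp) -> no flip
Dir SE: first cell '.' (not opp) -> no flip
All flips: (2,2) (3,3) (3,4)

Answer: .B....
.BWW..
.BBWB.
.WWBB.
....B.
......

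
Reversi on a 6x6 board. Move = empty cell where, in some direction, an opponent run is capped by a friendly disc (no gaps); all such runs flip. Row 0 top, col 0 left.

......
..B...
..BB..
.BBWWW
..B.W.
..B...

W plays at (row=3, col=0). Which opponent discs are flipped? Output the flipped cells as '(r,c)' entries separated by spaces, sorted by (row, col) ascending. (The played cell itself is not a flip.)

Dir NW: edge -> no flip
Dir N: first cell '.' (not opp) -> no flip
Dir NE: first cell '.' (not opp) -> no flip
Dir W: edge -> no flip
Dir E: opp run (3,1) (3,2) capped by W -> flip
Dir SW: edge -> no flip
Dir S: first cell '.' (not opp) -> no flip
Dir SE: first cell '.' (not opp) -> no flip

Answer: (3,1) (3,2)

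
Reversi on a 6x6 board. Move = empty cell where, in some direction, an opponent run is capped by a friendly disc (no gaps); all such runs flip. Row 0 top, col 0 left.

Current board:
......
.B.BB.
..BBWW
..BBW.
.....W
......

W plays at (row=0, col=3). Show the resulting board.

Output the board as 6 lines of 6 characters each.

Place W at (0,3); scan 8 dirs for brackets.
Dir NW: edge -> no flip
Dir N: edge -> no flip
Dir NE: edge -> no flip
Dir W: first cell '.' (not opp) -> no flip
Dir E: first cell '.' (not opp) -> no flip
Dir SW: first cell '.' (not opp) -> no flip
Dir S: opp run (1,3) (2,3) (3,3), next='.' -> no flip
Dir SE: opp run (1,4) capped by W -> flip
All flips: (1,4)

Answer: ...W..
.B.BW.
..BBWW
..BBW.
.....W
......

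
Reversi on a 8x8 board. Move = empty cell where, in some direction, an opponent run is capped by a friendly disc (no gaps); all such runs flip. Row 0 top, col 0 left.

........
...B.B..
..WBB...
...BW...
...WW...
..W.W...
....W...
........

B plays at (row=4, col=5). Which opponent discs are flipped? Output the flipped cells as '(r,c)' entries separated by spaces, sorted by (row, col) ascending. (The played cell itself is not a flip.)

Answer: (3,4)

Derivation:
Dir NW: opp run (3,4) capped by B -> flip
Dir N: first cell '.' (not opp) -> no flip
Dir NE: first cell '.' (not opp) -> no flip
Dir W: opp run (4,4) (4,3), next='.' -> no flip
Dir E: first cell '.' (not opp) -> no flip
Dir SW: opp run (5,4), next='.' -> no flip
Dir S: first cell '.' (not opp) -> no flip
Dir SE: first cell '.' (not opp) -> no flip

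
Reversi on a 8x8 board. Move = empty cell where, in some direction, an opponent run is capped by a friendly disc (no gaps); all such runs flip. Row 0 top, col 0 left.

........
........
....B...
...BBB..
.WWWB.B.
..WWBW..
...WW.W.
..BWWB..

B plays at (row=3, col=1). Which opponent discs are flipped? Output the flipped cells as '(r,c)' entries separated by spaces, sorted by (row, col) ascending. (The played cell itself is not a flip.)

Answer: (4,2) (5,3) (6,4)

Derivation:
Dir NW: first cell '.' (not opp) -> no flip
Dir N: first cell '.' (not opp) -> no flip
Dir NE: first cell '.' (not opp) -> no flip
Dir W: first cell '.' (not opp) -> no flip
Dir E: first cell '.' (not opp) -> no flip
Dir SW: first cell '.' (not opp) -> no flip
Dir S: opp run (4,1), next='.' -> no flip
Dir SE: opp run (4,2) (5,3) (6,4) capped by B -> flip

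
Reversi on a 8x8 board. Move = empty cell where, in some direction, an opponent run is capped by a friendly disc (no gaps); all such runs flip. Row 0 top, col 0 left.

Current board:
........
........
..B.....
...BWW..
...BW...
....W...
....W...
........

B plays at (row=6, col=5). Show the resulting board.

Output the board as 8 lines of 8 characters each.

Place B at (6,5); scan 8 dirs for brackets.
Dir NW: opp run (5,4) capped by B -> flip
Dir N: first cell '.' (not opp) -> no flip
Dir NE: first cell '.' (not opp) -> no flip
Dir W: opp run (6,4), next='.' -> no flip
Dir E: first cell '.' (not opp) -> no flip
Dir SW: first cell '.' (not opp) -> no flip
Dir S: first cell '.' (not opp) -> no flip
Dir SE: first cell '.' (not opp) -> no flip
All flips: (5,4)

Answer: ........
........
..B.....
...BWW..
...BW...
....B...
....WB..
........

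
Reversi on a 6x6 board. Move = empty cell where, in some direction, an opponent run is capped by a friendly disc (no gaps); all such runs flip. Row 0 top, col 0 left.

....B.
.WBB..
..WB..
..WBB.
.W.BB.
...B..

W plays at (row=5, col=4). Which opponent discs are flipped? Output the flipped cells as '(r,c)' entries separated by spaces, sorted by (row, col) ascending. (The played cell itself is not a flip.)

Dir NW: opp run (4,3) capped by W -> flip
Dir N: opp run (4,4) (3,4), next='.' -> no flip
Dir NE: first cell '.' (not opp) -> no flip
Dir W: opp run (5,3), next='.' -> no flip
Dir E: first cell '.' (not opp) -> no flip
Dir SW: edge -> no flip
Dir S: edge -> no flip
Dir SE: edge -> no flip

Answer: (4,3)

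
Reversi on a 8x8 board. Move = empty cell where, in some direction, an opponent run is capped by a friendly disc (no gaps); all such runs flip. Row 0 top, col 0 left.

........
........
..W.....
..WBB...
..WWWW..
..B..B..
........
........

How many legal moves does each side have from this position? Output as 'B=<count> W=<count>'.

-- B to move --
(1,1): flips 1 -> legal
(1,2): flips 3 -> legal
(1,3): no bracket -> illegal
(2,1): no bracket -> illegal
(2,3): no bracket -> illegal
(3,1): flips 1 -> legal
(3,5): flips 1 -> legal
(3,6): no bracket -> illegal
(4,1): no bracket -> illegal
(4,6): no bracket -> illegal
(5,1): flips 1 -> legal
(5,3): flips 1 -> legal
(5,4): flips 1 -> legal
(5,6): flips 1 -> legal
B mobility = 8
-- W to move --
(2,3): flips 2 -> legal
(2,4): flips 2 -> legal
(2,5): flips 1 -> legal
(3,5): flips 2 -> legal
(4,1): no bracket -> illegal
(4,6): no bracket -> illegal
(5,1): no bracket -> illegal
(5,3): no bracket -> illegal
(5,4): no bracket -> illegal
(5,6): no bracket -> illegal
(6,1): flips 1 -> legal
(6,2): flips 1 -> legal
(6,3): no bracket -> illegal
(6,4): no bracket -> illegal
(6,5): flips 1 -> legal
(6,6): flips 1 -> legal
W mobility = 8

Answer: B=8 W=8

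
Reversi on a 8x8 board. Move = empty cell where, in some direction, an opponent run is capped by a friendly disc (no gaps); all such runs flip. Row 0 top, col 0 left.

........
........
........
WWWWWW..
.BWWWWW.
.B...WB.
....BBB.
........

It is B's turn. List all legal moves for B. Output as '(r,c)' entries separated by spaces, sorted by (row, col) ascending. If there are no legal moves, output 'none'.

Answer: (2,1) (2,2) (2,3) (2,4) (2,5) (3,6) (3,7) (4,7) (5,4)

Derivation:
(2,0): no bracket -> illegal
(2,1): flips 1 -> legal
(2,2): flips 3 -> legal
(2,3): flips 3 -> legal
(2,4): flips 2 -> legal
(2,5): flips 3 -> legal
(2,6): no bracket -> illegal
(3,6): flips 1 -> legal
(3,7): flips 2 -> legal
(4,0): no bracket -> illegal
(4,7): flips 5 -> legal
(5,2): no bracket -> illegal
(5,3): no bracket -> illegal
(5,4): flips 1 -> legal
(5,7): no bracket -> illegal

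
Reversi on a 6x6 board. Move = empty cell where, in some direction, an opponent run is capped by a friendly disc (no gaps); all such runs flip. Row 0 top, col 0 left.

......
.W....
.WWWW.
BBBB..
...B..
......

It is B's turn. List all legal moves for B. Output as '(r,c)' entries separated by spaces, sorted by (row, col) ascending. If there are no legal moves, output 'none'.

Answer: (0,0) (0,1) (1,0) (1,2) (1,3) (1,4) (1,5)

Derivation:
(0,0): flips 2 -> legal
(0,1): flips 2 -> legal
(0,2): no bracket -> illegal
(1,0): flips 1 -> legal
(1,2): flips 2 -> legal
(1,3): flips 2 -> legal
(1,4): flips 1 -> legal
(1,5): flips 1 -> legal
(2,0): no bracket -> illegal
(2,5): no bracket -> illegal
(3,4): no bracket -> illegal
(3,5): no bracket -> illegal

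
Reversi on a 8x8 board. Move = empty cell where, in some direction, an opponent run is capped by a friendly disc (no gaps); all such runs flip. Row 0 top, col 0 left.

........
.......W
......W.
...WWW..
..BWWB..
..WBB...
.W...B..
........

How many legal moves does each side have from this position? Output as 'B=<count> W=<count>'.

Answer: B=6 W=10

Derivation:
-- B to move --
(0,6): no bracket -> illegal
(0,7): no bracket -> illegal
(1,5): no bracket -> illegal
(1,6): no bracket -> illegal
(2,2): no bracket -> illegal
(2,3): flips 3 -> legal
(2,4): flips 3 -> legal
(2,5): flips 1 -> legal
(2,7): no bracket -> illegal
(3,2): flips 1 -> legal
(3,6): no bracket -> illegal
(3,7): no bracket -> illegal
(4,1): no bracket -> illegal
(4,6): no bracket -> illegal
(5,0): no bracket -> illegal
(5,1): flips 1 -> legal
(5,5): no bracket -> illegal
(6,0): no bracket -> illegal
(6,2): flips 1 -> legal
(6,3): no bracket -> illegal
(7,0): no bracket -> illegal
(7,1): no bracket -> illegal
(7,2): no bracket -> illegal
B mobility = 6
-- W to move --
(3,1): no bracket -> illegal
(3,2): flips 1 -> legal
(3,6): no bracket -> illegal
(4,1): flips 1 -> legal
(4,6): flips 1 -> legal
(5,1): flips 1 -> legal
(5,5): flips 3 -> legal
(5,6): flips 1 -> legal
(6,2): flips 1 -> legal
(6,3): flips 1 -> legal
(6,4): flips 1 -> legal
(6,6): no bracket -> illegal
(7,4): no bracket -> illegal
(7,5): no bracket -> illegal
(7,6): flips 2 -> legal
W mobility = 10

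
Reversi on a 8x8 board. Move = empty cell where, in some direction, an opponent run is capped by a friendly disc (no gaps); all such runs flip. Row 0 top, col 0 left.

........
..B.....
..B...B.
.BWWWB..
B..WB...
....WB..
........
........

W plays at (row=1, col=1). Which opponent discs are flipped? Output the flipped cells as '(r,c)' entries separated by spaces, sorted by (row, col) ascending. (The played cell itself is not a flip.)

Answer: (2,2)

Derivation:
Dir NW: first cell '.' (not opp) -> no flip
Dir N: first cell '.' (not opp) -> no flip
Dir NE: first cell '.' (not opp) -> no flip
Dir W: first cell '.' (not opp) -> no flip
Dir E: opp run (1,2), next='.' -> no flip
Dir SW: first cell '.' (not opp) -> no flip
Dir S: first cell '.' (not opp) -> no flip
Dir SE: opp run (2,2) capped by W -> flip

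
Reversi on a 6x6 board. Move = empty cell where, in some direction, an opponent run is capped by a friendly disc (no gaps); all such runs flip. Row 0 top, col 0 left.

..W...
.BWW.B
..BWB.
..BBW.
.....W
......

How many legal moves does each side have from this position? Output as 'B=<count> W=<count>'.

-- B to move --
(0,1): no bracket -> illegal
(0,3): flips 2 -> legal
(0,4): flips 1 -> legal
(1,4): flips 3 -> legal
(2,1): no bracket -> illegal
(2,5): no bracket -> illegal
(3,5): flips 1 -> legal
(4,3): no bracket -> illegal
(4,4): flips 1 -> legal
(5,4): no bracket -> illegal
(5,5): no bracket -> illegal
B mobility = 5
-- W to move --
(0,0): no bracket -> illegal
(0,1): no bracket -> illegal
(0,4): no bracket -> illegal
(0,5): no bracket -> illegal
(1,0): flips 1 -> legal
(1,4): flips 1 -> legal
(2,0): flips 1 -> legal
(2,1): flips 1 -> legal
(2,5): flips 1 -> legal
(3,1): flips 3 -> legal
(3,5): flips 1 -> legal
(4,1): flips 1 -> legal
(4,2): flips 2 -> legal
(4,3): flips 1 -> legal
(4,4): no bracket -> illegal
W mobility = 10

Answer: B=5 W=10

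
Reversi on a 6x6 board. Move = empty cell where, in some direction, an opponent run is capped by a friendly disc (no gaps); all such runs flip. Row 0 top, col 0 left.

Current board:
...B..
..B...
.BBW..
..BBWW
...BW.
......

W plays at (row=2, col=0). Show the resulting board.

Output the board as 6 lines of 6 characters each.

Place W at (2,0); scan 8 dirs for brackets.
Dir NW: edge -> no flip
Dir N: first cell '.' (not opp) -> no flip
Dir NE: first cell '.' (not opp) -> no flip
Dir W: edge -> no flip
Dir E: opp run (2,1) (2,2) capped by W -> flip
Dir SW: edge -> no flip
Dir S: first cell '.' (not opp) -> no flip
Dir SE: first cell '.' (not opp) -> no flip
All flips: (2,1) (2,2)

Answer: ...B..
..B...
WWWW..
..BBWW
...BW.
......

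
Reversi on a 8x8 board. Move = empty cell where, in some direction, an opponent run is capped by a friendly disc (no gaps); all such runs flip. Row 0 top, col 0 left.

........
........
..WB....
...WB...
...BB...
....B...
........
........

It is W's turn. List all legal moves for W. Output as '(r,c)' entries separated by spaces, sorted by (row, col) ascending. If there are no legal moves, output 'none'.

(1,2): no bracket -> illegal
(1,3): flips 1 -> legal
(1,4): no bracket -> illegal
(2,4): flips 1 -> legal
(2,5): no bracket -> illegal
(3,2): no bracket -> illegal
(3,5): flips 1 -> legal
(4,2): no bracket -> illegal
(4,5): no bracket -> illegal
(5,2): no bracket -> illegal
(5,3): flips 1 -> legal
(5,5): flips 1 -> legal
(6,3): no bracket -> illegal
(6,4): no bracket -> illegal
(6,5): no bracket -> illegal

Answer: (1,3) (2,4) (3,5) (5,3) (5,5)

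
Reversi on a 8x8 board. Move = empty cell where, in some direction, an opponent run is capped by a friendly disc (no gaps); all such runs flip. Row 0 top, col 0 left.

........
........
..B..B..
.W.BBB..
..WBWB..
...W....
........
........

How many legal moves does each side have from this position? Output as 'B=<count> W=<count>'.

-- B to move --
(2,0): no bracket -> illegal
(2,1): no bracket -> illegal
(3,0): no bracket -> illegal
(3,2): no bracket -> illegal
(4,0): flips 1 -> legal
(4,1): flips 1 -> legal
(5,1): flips 1 -> legal
(5,2): no bracket -> illegal
(5,4): flips 1 -> legal
(5,5): flips 1 -> legal
(6,2): flips 2 -> legal
(6,3): flips 1 -> legal
(6,4): no bracket -> illegal
B mobility = 7
-- W to move --
(1,1): flips 2 -> legal
(1,2): no bracket -> illegal
(1,3): flips 1 -> legal
(1,4): no bracket -> illegal
(1,5): no bracket -> illegal
(1,6): no bracket -> illegal
(2,1): no bracket -> illegal
(2,3): flips 2 -> legal
(2,4): flips 2 -> legal
(2,6): flips 1 -> legal
(3,2): no bracket -> illegal
(3,6): no bracket -> illegal
(4,6): flips 1 -> legal
(5,2): no bracket -> illegal
(5,4): no bracket -> illegal
(5,5): no bracket -> illegal
(5,6): no bracket -> illegal
W mobility = 6

Answer: B=7 W=6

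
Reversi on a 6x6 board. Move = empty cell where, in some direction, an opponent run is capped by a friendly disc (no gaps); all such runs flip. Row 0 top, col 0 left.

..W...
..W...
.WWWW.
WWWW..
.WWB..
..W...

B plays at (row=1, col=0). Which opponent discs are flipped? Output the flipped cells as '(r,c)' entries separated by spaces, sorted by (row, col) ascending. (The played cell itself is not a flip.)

Dir NW: edge -> no flip
Dir N: first cell '.' (not opp) -> no flip
Dir NE: first cell '.' (not opp) -> no flip
Dir W: edge -> no flip
Dir E: first cell '.' (not opp) -> no flip
Dir SW: edge -> no flip
Dir S: first cell '.' (not opp) -> no flip
Dir SE: opp run (2,1) (3,2) capped by B -> flip

Answer: (2,1) (3,2)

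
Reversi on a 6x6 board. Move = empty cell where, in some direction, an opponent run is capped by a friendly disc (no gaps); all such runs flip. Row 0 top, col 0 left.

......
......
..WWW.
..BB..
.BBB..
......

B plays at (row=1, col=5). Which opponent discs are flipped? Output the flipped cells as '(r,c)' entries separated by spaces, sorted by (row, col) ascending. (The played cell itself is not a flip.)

Answer: (2,4)

Derivation:
Dir NW: first cell '.' (not opp) -> no flip
Dir N: first cell '.' (not opp) -> no flip
Dir NE: edge -> no flip
Dir W: first cell '.' (not opp) -> no flip
Dir E: edge -> no flip
Dir SW: opp run (2,4) capped by B -> flip
Dir S: first cell '.' (not opp) -> no flip
Dir SE: edge -> no flip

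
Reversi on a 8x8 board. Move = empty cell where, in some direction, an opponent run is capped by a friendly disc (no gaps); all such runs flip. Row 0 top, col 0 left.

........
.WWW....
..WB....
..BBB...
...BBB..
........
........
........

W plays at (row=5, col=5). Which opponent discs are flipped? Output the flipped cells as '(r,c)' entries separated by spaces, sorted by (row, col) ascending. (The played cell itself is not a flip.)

Answer: (3,3) (4,4)

Derivation:
Dir NW: opp run (4,4) (3,3) capped by W -> flip
Dir N: opp run (4,5), next='.' -> no flip
Dir NE: first cell '.' (not opp) -> no flip
Dir W: first cell '.' (not opp) -> no flip
Dir E: first cell '.' (not opp) -> no flip
Dir SW: first cell '.' (not opp) -> no flip
Dir S: first cell '.' (not opp) -> no flip
Dir SE: first cell '.' (not opp) -> no flip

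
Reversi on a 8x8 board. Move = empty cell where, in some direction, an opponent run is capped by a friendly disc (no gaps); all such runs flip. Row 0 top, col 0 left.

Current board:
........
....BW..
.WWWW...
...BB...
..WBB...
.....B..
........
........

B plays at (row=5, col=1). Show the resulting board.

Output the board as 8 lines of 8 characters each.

Place B at (5,1); scan 8 dirs for brackets.
Dir NW: first cell '.' (not opp) -> no flip
Dir N: first cell '.' (not opp) -> no flip
Dir NE: opp run (4,2) capped by B -> flip
Dir W: first cell '.' (not opp) -> no flip
Dir E: first cell '.' (not opp) -> no flip
Dir SW: first cell '.' (not opp) -> no flip
Dir S: first cell '.' (not opp) -> no flip
Dir SE: first cell '.' (not opp) -> no flip
All flips: (4,2)

Answer: ........
....BW..
.WWWW...
...BB...
..BBB...
.B...B..
........
........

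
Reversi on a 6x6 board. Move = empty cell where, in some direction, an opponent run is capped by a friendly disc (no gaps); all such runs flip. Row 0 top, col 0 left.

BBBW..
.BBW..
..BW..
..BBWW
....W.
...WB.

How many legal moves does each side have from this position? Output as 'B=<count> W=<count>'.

-- B to move --
(0,4): flips 2 -> legal
(1,4): flips 2 -> legal
(2,4): flips 4 -> legal
(2,5): no bracket -> illegal
(4,2): no bracket -> illegal
(4,3): no bracket -> illegal
(4,5): flips 2 -> legal
(5,2): flips 1 -> legal
(5,5): flips 1 -> legal
B mobility = 6
-- W to move --
(1,0): flips 2 -> legal
(2,0): no bracket -> illegal
(2,1): flips 2 -> legal
(2,4): no bracket -> illegal
(3,1): flips 3 -> legal
(4,1): flips 1 -> legal
(4,2): no bracket -> illegal
(4,3): flips 1 -> legal
(4,5): no bracket -> illegal
(5,5): flips 1 -> legal
W mobility = 6

Answer: B=6 W=6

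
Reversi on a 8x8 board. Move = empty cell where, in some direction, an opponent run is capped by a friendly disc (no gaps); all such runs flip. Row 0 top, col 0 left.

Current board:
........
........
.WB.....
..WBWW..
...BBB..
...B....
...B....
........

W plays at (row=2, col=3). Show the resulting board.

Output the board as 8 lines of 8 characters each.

Answer: ........
........
.WWW....
..WBWW..
...BBB..
...B....
...B....
........

Derivation:
Place W at (2,3); scan 8 dirs for brackets.
Dir NW: first cell '.' (not opp) -> no flip
Dir N: first cell '.' (not opp) -> no flip
Dir NE: first cell '.' (not opp) -> no flip
Dir W: opp run (2,2) capped by W -> flip
Dir E: first cell '.' (not opp) -> no flip
Dir SW: first cell 'W' (not opp) -> no flip
Dir S: opp run (3,3) (4,3) (5,3) (6,3), next='.' -> no flip
Dir SE: first cell 'W' (not opp) -> no flip
All flips: (2,2)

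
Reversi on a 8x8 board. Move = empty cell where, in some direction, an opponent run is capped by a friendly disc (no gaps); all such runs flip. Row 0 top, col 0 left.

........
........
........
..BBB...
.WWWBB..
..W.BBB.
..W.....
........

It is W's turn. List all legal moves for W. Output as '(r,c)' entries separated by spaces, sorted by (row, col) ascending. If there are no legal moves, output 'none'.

Answer: (2,1) (2,2) (2,3) (2,4) (2,5) (4,6) (6,5)

Derivation:
(2,1): flips 1 -> legal
(2,2): flips 1 -> legal
(2,3): flips 2 -> legal
(2,4): flips 1 -> legal
(2,5): flips 1 -> legal
(3,1): no bracket -> illegal
(3,5): no bracket -> illegal
(3,6): no bracket -> illegal
(4,6): flips 2 -> legal
(4,7): no bracket -> illegal
(5,3): no bracket -> illegal
(5,7): no bracket -> illegal
(6,3): no bracket -> illegal
(6,4): no bracket -> illegal
(6,5): flips 1 -> legal
(6,6): no bracket -> illegal
(6,7): no bracket -> illegal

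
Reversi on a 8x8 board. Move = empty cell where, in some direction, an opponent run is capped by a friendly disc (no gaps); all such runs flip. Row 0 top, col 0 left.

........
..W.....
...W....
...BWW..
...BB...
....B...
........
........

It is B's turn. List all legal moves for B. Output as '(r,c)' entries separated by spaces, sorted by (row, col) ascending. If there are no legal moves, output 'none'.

Answer: (1,3) (2,4) (2,5) (2,6) (3,6)

Derivation:
(0,1): no bracket -> illegal
(0,2): no bracket -> illegal
(0,3): no bracket -> illegal
(1,1): no bracket -> illegal
(1,3): flips 1 -> legal
(1,4): no bracket -> illegal
(2,1): no bracket -> illegal
(2,2): no bracket -> illegal
(2,4): flips 1 -> legal
(2,5): flips 1 -> legal
(2,6): flips 1 -> legal
(3,2): no bracket -> illegal
(3,6): flips 2 -> legal
(4,5): no bracket -> illegal
(4,6): no bracket -> illegal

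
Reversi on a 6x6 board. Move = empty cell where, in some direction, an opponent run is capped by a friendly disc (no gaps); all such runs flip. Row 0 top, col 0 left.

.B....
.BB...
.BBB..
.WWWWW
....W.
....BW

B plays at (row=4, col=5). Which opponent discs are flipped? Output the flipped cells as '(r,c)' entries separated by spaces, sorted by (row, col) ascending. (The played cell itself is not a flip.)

Answer: (3,4)

Derivation:
Dir NW: opp run (3,4) capped by B -> flip
Dir N: opp run (3,5), next='.' -> no flip
Dir NE: edge -> no flip
Dir W: opp run (4,4), next='.' -> no flip
Dir E: edge -> no flip
Dir SW: first cell 'B' (not opp) -> no flip
Dir S: opp run (5,5), next=edge -> no flip
Dir SE: edge -> no flip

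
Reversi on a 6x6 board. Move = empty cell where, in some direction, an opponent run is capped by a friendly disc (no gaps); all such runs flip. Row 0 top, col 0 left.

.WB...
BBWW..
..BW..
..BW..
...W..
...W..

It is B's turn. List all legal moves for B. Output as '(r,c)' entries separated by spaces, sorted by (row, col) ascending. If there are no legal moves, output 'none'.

Answer: (0,0) (0,4) (1,4) (2,4) (3,4) (4,4) (5,4)

Derivation:
(0,0): flips 1 -> legal
(0,3): no bracket -> illegal
(0,4): flips 1 -> legal
(1,4): flips 3 -> legal
(2,1): no bracket -> illegal
(2,4): flips 2 -> legal
(3,4): flips 1 -> legal
(4,2): no bracket -> illegal
(4,4): flips 1 -> legal
(5,2): no bracket -> illegal
(5,4): flips 1 -> legal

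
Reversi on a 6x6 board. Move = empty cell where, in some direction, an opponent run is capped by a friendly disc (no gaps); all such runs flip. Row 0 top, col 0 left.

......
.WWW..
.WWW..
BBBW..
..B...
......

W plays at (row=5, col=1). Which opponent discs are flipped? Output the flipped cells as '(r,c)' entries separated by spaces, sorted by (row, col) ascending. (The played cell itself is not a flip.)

Dir NW: first cell '.' (not opp) -> no flip
Dir N: first cell '.' (not opp) -> no flip
Dir NE: opp run (4,2) capped by W -> flip
Dir W: first cell '.' (not opp) -> no flip
Dir E: first cell '.' (not opp) -> no flip
Dir SW: edge -> no flip
Dir S: edge -> no flip
Dir SE: edge -> no flip

Answer: (4,2)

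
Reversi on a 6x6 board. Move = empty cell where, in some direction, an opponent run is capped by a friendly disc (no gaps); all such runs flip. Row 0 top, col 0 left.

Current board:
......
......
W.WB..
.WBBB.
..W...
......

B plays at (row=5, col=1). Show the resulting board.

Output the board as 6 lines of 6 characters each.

Place B at (5,1); scan 8 dirs for brackets.
Dir NW: first cell '.' (not opp) -> no flip
Dir N: first cell '.' (not opp) -> no flip
Dir NE: opp run (4,2) capped by B -> flip
Dir W: first cell '.' (not opp) -> no flip
Dir E: first cell '.' (not opp) -> no flip
Dir SW: edge -> no flip
Dir S: edge -> no flip
Dir SE: edge -> no flip
All flips: (4,2)

Answer: ......
......
W.WB..
.WBBB.
..B...
.B....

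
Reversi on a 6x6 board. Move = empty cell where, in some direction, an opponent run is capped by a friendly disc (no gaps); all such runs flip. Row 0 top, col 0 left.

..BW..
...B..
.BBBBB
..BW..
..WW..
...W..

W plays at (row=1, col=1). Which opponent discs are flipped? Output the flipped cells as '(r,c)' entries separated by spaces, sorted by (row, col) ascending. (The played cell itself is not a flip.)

Answer: (2,2)

Derivation:
Dir NW: first cell '.' (not opp) -> no flip
Dir N: first cell '.' (not opp) -> no flip
Dir NE: opp run (0,2), next=edge -> no flip
Dir W: first cell '.' (not opp) -> no flip
Dir E: first cell '.' (not opp) -> no flip
Dir SW: first cell '.' (not opp) -> no flip
Dir S: opp run (2,1), next='.' -> no flip
Dir SE: opp run (2,2) capped by W -> flip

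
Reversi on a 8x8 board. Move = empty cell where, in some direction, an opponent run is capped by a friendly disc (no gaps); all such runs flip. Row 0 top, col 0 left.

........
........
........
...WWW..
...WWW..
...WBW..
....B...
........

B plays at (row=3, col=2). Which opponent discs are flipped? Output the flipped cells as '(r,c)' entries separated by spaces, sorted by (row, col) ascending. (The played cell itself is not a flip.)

Dir NW: first cell '.' (not opp) -> no flip
Dir N: first cell '.' (not opp) -> no flip
Dir NE: first cell '.' (not opp) -> no flip
Dir W: first cell '.' (not opp) -> no flip
Dir E: opp run (3,3) (3,4) (3,5), next='.' -> no flip
Dir SW: first cell '.' (not opp) -> no flip
Dir S: first cell '.' (not opp) -> no flip
Dir SE: opp run (4,3) capped by B -> flip

Answer: (4,3)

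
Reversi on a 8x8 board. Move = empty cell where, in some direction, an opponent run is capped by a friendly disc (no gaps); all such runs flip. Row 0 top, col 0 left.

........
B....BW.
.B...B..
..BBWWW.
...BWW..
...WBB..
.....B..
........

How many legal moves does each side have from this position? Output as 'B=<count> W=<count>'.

-- B to move --
(0,5): no bracket -> illegal
(0,6): no bracket -> illegal
(0,7): flips 1 -> legal
(1,7): flips 1 -> legal
(2,3): no bracket -> illegal
(2,4): flips 2 -> legal
(2,6): no bracket -> illegal
(2,7): flips 2 -> legal
(3,7): flips 3 -> legal
(4,2): no bracket -> illegal
(4,6): flips 2 -> legal
(4,7): flips 1 -> legal
(5,2): flips 1 -> legal
(5,6): no bracket -> illegal
(6,2): no bracket -> illegal
(6,3): flips 1 -> legal
(6,4): no bracket -> illegal
B mobility = 9
-- W to move --
(0,0): no bracket -> illegal
(0,1): no bracket -> illegal
(0,4): no bracket -> illegal
(0,5): flips 2 -> legal
(0,6): no bracket -> illegal
(1,1): no bracket -> illegal
(1,2): no bracket -> illegal
(1,4): flips 2 -> legal
(2,0): no bracket -> illegal
(2,2): flips 1 -> legal
(2,3): flips 2 -> legal
(2,4): no bracket -> illegal
(2,6): no bracket -> illegal
(3,0): no bracket -> illegal
(3,1): flips 2 -> legal
(4,1): no bracket -> illegal
(4,2): flips 1 -> legal
(4,6): no bracket -> illegal
(5,2): flips 1 -> legal
(5,6): flips 2 -> legal
(6,3): flips 1 -> legal
(6,4): flips 1 -> legal
(6,6): flips 1 -> legal
(7,4): no bracket -> illegal
(7,5): flips 2 -> legal
(7,6): no bracket -> illegal
W mobility = 12

Answer: B=9 W=12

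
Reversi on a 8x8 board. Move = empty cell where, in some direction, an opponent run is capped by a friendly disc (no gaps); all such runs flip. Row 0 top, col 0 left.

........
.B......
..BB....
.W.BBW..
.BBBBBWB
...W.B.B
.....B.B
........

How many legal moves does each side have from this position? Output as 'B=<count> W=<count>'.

Answer: B=11 W=6

Derivation:
-- B to move --
(2,0): flips 1 -> legal
(2,1): flips 1 -> legal
(2,4): flips 2 -> legal
(2,5): flips 1 -> legal
(2,6): flips 1 -> legal
(3,0): no bracket -> illegal
(3,2): no bracket -> illegal
(3,6): flips 1 -> legal
(3,7): flips 1 -> legal
(4,0): flips 1 -> legal
(5,2): no bracket -> illegal
(5,4): no bracket -> illegal
(5,6): no bracket -> illegal
(6,2): flips 1 -> legal
(6,3): flips 1 -> legal
(6,4): flips 1 -> legal
B mobility = 11
-- W to move --
(0,0): no bracket -> illegal
(0,1): no bracket -> illegal
(0,2): no bracket -> illegal
(1,0): no bracket -> illegal
(1,2): no bracket -> illegal
(1,3): flips 4 -> legal
(1,4): no bracket -> illegal
(2,0): no bracket -> illegal
(2,1): no bracket -> illegal
(2,4): no bracket -> illegal
(2,5): no bracket -> illegal
(3,0): no bracket -> illegal
(3,2): flips 2 -> legal
(3,6): no bracket -> illegal
(3,7): no bracket -> illegal
(4,0): flips 5 -> legal
(5,0): no bracket -> illegal
(5,1): flips 1 -> legal
(5,2): no bracket -> illegal
(5,4): no bracket -> illegal
(5,6): no bracket -> illegal
(6,4): flips 1 -> legal
(6,6): no bracket -> illegal
(7,4): no bracket -> illegal
(7,5): flips 3 -> legal
(7,6): no bracket -> illegal
(7,7): no bracket -> illegal
W mobility = 6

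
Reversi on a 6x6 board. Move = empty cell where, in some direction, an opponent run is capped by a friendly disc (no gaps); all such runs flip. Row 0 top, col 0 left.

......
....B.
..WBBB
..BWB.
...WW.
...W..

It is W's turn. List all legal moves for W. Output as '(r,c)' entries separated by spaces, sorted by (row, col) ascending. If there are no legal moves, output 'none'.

(0,3): no bracket -> illegal
(0,4): flips 3 -> legal
(0,5): no bracket -> illegal
(1,2): no bracket -> illegal
(1,3): flips 1 -> legal
(1,5): flips 1 -> legal
(2,1): flips 1 -> legal
(3,1): flips 1 -> legal
(3,5): flips 1 -> legal
(4,1): no bracket -> illegal
(4,2): flips 1 -> legal
(4,5): no bracket -> illegal

Answer: (0,4) (1,3) (1,5) (2,1) (3,1) (3,5) (4,2)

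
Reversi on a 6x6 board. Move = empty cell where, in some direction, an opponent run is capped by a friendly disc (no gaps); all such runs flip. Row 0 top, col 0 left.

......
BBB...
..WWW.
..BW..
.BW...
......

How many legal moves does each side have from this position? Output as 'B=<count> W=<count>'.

Answer: B=5 W=6

Derivation:
-- B to move --
(1,3): no bracket -> illegal
(1,4): flips 1 -> legal
(1,5): no bracket -> illegal
(2,1): no bracket -> illegal
(2,5): no bracket -> illegal
(3,1): no bracket -> illegal
(3,4): flips 2 -> legal
(3,5): no bracket -> illegal
(4,3): flips 1 -> legal
(4,4): flips 2 -> legal
(5,1): no bracket -> illegal
(5,2): flips 1 -> legal
(5,3): no bracket -> illegal
B mobility = 5
-- W to move --
(0,0): flips 1 -> legal
(0,1): flips 1 -> legal
(0,2): flips 1 -> legal
(0,3): no bracket -> illegal
(1,3): no bracket -> illegal
(2,0): no bracket -> illegal
(2,1): no bracket -> illegal
(3,0): no bracket -> illegal
(3,1): flips 1 -> legal
(4,0): flips 1 -> legal
(4,3): no bracket -> illegal
(5,0): flips 2 -> legal
(5,1): no bracket -> illegal
(5,2): no bracket -> illegal
W mobility = 6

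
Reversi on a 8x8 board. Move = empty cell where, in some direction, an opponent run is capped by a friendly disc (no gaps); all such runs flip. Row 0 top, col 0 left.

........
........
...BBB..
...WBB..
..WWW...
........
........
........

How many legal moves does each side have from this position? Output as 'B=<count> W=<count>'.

Answer: B=5 W=6

Derivation:
-- B to move --
(2,2): no bracket -> illegal
(3,1): no bracket -> illegal
(3,2): flips 1 -> legal
(4,1): no bracket -> illegal
(4,5): no bracket -> illegal
(5,1): flips 2 -> legal
(5,2): flips 1 -> legal
(5,3): flips 3 -> legal
(5,4): flips 1 -> legal
(5,5): no bracket -> illegal
B mobility = 5
-- W to move --
(1,2): no bracket -> illegal
(1,3): flips 1 -> legal
(1,4): flips 2 -> legal
(1,5): flips 1 -> legal
(1,6): flips 2 -> legal
(2,2): no bracket -> illegal
(2,6): flips 1 -> legal
(3,2): no bracket -> illegal
(3,6): flips 2 -> legal
(4,5): no bracket -> illegal
(4,6): no bracket -> illegal
W mobility = 6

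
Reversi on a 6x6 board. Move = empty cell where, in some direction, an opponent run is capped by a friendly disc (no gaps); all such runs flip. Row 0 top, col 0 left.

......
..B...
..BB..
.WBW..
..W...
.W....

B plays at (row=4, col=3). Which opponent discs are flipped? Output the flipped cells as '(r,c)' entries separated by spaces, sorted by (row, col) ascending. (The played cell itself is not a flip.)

Answer: (3,3)

Derivation:
Dir NW: first cell 'B' (not opp) -> no flip
Dir N: opp run (3,3) capped by B -> flip
Dir NE: first cell '.' (not opp) -> no flip
Dir W: opp run (4,2), next='.' -> no flip
Dir E: first cell '.' (not opp) -> no flip
Dir SW: first cell '.' (not opp) -> no flip
Dir S: first cell '.' (not opp) -> no flip
Dir SE: first cell '.' (not opp) -> no flip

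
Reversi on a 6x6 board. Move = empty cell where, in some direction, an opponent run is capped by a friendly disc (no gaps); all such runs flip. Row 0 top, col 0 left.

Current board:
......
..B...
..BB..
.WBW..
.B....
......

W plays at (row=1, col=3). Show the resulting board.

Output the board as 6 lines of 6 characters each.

Answer: ......
..BW..
..WW..
.WBW..
.B....
......

Derivation:
Place W at (1,3); scan 8 dirs for brackets.
Dir NW: first cell '.' (not opp) -> no flip
Dir N: first cell '.' (not opp) -> no flip
Dir NE: first cell '.' (not opp) -> no flip
Dir W: opp run (1,2), next='.' -> no flip
Dir E: first cell '.' (not opp) -> no flip
Dir SW: opp run (2,2) capped by W -> flip
Dir S: opp run (2,3) capped by W -> flip
Dir SE: first cell '.' (not opp) -> no flip
All flips: (2,2) (2,3)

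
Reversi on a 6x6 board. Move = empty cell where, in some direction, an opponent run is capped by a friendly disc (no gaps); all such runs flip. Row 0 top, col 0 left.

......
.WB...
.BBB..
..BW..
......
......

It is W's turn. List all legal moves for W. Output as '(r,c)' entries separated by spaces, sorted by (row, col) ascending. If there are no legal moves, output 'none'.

Answer: (1,3) (3,1)

Derivation:
(0,1): no bracket -> illegal
(0,2): no bracket -> illegal
(0,3): no bracket -> illegal
(1,0): no bracket -> illegal
(1,3): flips 2 -> legal
(1,4): no bracket -> illegal
(2,0): no bracket -> illegal
(2,4): no bracket -> illegal
(3,0): no bracket -> illegal
(3,1): flips 2 -> legal
(3,4): no bracket -> illegal
(4,1): no bracket -> illegal
(4,2): no bracket -> illegal
(4,3): no bracket -> illegal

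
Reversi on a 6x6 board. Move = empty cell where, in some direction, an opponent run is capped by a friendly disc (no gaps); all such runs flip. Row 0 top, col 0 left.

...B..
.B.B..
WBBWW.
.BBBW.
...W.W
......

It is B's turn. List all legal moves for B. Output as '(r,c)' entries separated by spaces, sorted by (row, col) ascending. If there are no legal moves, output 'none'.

Answer: (1,4) (1,5) (2,5) (3,5) (5,3) (5,4)

Derivation:
(1,0): no bracket -> illegal
(1,2): no bracket -> illegal
(1,4): flips 1 -> legal
(1,5): flips 1 -> legal
(2,5): flips 2 -> legal
(3,0): no bracket -> illegal
(3,5): flips 2 -> legal
(4,2): no bracket -> illegal
(4,4): no bracket -> illegal
(5,2): no bracket -> illegal
(5,3): flips 1 -> legal
(5,4): flips 1 -> legal
(5,5): no bracket -> illegal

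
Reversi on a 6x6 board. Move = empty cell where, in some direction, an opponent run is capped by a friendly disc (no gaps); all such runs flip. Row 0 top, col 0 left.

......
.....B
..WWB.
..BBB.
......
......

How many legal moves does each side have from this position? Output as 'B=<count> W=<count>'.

-- B to move --
(1,1): flips 1 -> legal
(1,2): flips 2 -> legal
(1,3): flips 1 -> legal
(1,4): flips 1 -> legal
(2,1): flips 2 -> legal
(3,1): no bracket -> illegal
B mobility = 5
-- W to move --
(0,4): no bracket -> illegal
(0,5): no bracket -> illegal
(1,3): no bracket -> illegal
(1,4): no bracket -> illegal
(2,1): no bracket -> illegal
(2,5): flips 1 -> legal
(3,1): no bracket -> illegal
(3,5): no bracket -> illegal
(4,1): flips 1 -> legal
(4,2): flips 1 -> legal
(4,3): flips 1 -> legal
(4,4): flips 1 -> legal
(4,5): flips 1 -> legal
W mobility = 6

Answer: B=5 W=6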